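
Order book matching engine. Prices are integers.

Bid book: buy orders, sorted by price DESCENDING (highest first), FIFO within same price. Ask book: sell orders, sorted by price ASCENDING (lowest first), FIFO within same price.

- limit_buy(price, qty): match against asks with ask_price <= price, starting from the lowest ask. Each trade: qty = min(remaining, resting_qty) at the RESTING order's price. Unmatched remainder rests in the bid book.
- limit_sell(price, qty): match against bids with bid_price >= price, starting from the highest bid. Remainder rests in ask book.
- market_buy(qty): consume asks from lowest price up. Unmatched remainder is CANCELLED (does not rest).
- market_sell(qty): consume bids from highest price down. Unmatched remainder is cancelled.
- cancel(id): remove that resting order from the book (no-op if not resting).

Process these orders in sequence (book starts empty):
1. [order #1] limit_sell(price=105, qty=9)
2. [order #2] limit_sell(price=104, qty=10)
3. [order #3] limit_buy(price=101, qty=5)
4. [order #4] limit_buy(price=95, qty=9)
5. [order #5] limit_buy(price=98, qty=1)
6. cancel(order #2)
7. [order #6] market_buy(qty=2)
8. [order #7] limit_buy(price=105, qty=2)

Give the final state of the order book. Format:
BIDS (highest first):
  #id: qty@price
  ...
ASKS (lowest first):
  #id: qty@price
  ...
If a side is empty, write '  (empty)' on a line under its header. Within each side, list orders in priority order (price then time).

After op 1 [order #1] limit_sell(price=105, qty=9): fills=none; bids=[-] asks=[#1:9@105]
After op 2 [order #2] limit_sell(price=104, qty=10): fills=none; bids=[-] asks=[#2:10@104 #1:9@105]
After op 3 [order #3] limit_buy(price=101, qty=5): fills=none; bids=[#3:5@101] asks=[#2:10@104 #1:9@105]
After op 4 [order #4] limit_buy(price=95, qty=9): fills=none; bids=[#3:5@101 #4:9@95] asks=[#2:10@104 #1:9@105]
After op 5 [order #5] limit_buy(price=98, qty=1): fills=none; bids=[#3:5@101 #5:1@98 #4:9@95] asks=[#2:10@104 #1:9@105]
After op 6 cancel(order #2): fills=none; bids=[#3:5@101 #5:1@98 #4:9@95] asks=[#1:9@105]
After op 7 [order #6] market_buy(qty=2): fills=#6x#1:2@105; bids=[#3:5@101 #5:1@98 #4:9@95] asks=[#1:7@105]
After op 8 [order #7] limit_buy(price=105, qty=2): fills=#7x#1:2@105; bids=[#3:5@101 #5:1@98 #4:9@95] asks=[#1:5@105]

Answer: BIDS (highest first):
  #3: 5@101
  #5: 1@98
  #4: 9@95
ASKS (lowest first):
  #1: 5@105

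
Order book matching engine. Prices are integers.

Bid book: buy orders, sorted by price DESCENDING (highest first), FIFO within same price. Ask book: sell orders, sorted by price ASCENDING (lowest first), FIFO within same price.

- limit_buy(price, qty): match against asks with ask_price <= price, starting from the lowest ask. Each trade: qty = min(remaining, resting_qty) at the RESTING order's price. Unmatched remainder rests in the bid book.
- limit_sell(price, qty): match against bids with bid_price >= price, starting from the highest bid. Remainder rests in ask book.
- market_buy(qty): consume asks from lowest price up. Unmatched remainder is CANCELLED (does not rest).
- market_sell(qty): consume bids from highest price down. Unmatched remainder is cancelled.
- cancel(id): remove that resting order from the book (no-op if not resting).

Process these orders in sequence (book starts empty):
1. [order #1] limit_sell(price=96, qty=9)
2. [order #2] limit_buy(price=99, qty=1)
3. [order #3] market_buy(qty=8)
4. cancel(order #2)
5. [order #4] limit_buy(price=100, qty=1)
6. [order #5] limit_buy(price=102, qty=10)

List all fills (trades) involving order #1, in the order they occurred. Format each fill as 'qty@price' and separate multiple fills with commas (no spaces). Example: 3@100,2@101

Answer: 1@96,8@96

Derivation:
After op 1 [order #1] limit_sell(price=96, qty=9): fills=none; bids=[-] asks=[#1:9@96]
After op 2 [order #2] limit_buy(price=99, qty=1): fills=#2x#1:1@96; bids=[-] asks=[#1:8@96]
After op 3 [order #3] market_buy(qty=8): fills=#3x#1:8@96; bids=[-] asks=[-]
After op 4 cancel(order #2): fills=none; bids=[-] asks=[-]
After op 5 [order #4] limit_buy(price=100, qty=1): fills=none; bids=[#4:1@100] asks=[-]
After op 6 [order #5] limit_buy(price=102, qty=10): fills=none; bids=[#5:10@102 #4:1@100] asks=[-]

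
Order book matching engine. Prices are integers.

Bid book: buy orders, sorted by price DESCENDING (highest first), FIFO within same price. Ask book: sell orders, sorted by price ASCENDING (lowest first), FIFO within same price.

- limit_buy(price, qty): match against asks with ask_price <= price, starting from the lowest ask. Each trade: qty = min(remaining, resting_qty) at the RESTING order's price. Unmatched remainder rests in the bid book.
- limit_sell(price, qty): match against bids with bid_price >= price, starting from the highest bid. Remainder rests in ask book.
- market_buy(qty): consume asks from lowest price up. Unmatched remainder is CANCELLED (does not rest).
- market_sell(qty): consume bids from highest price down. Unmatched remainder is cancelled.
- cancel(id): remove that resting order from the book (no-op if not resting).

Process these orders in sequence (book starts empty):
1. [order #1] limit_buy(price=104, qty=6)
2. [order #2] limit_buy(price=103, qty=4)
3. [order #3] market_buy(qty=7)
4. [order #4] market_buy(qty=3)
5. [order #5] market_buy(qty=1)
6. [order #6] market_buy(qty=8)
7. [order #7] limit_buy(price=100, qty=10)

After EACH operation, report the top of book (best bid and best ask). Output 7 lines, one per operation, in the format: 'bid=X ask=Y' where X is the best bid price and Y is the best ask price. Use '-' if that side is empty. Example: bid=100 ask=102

Answer: bid=104 ask=-
bid=104 ask=-
bid=104 ask=-
bid=104 ask=-
bid=104 ask=-
bid=104 ask=-
bid=104 ask=-

Derivation:
After op 1 [order #1] limit_buy(price=104, qty=6): fills=none; bids=[#1:6@104] asks=[-]
After op 2 [order #2] limit_buy(price=103, qty=4): fills=none; bids=[#1:6@104 #2:4@103] asks=[-]
After op 3 [order #3] market_buy(qty=7): fills=none; bids=[#1:6@104 #2:4@103] asks=[-]
After op 4 [order #4] market_buy(qty=3): fills=none; bids=[#1:6@104 #2:4@103] asks=[-]
After op 5 [order #5] market_buy(qty=1): fills=none; bids=[#1:6@104 #2:4@103] asks=[-]
After op 6 [order #6] market_buy(qty=8): fills=none; bids=[#1:6@104 #2:4@103] asks=[-]
After op 7 [order #7] limit_buy(price=100, qty=10): fills=none; bids=[#1:6@104 #2:4@103 #7:10@100] asks=[-]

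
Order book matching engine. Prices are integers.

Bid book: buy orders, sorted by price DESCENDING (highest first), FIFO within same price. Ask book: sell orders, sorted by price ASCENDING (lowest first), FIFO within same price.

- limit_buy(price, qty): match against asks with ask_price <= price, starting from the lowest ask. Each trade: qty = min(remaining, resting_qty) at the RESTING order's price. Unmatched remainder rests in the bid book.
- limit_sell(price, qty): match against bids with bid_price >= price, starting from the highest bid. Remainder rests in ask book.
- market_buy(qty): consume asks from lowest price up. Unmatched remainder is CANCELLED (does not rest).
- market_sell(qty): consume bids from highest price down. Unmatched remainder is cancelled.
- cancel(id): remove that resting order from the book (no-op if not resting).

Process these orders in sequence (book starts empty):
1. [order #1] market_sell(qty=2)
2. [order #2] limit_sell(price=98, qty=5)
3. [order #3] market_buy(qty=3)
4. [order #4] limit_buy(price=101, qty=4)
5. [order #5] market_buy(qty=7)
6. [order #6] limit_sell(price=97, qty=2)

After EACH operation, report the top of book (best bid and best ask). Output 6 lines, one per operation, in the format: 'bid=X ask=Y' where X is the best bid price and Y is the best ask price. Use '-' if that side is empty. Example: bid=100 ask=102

Answer: bid=- ask=-
bid=- ask=98
bid=- ask=98
bid=101 ask=-
bid=101 ask=-
bid=- ask=-

Derivation:
After op 1 [order #1] market_sell(qty=2): fills=none; bids=[-] asks=[-]
After op 2 [order #2] limit_sell(price=98, qty=5): fills=none; bids=[-] asks=[#2:5@98]
After op 3 [order #3] market_buy(qty=3): fills=#3x#2:3@98; bids=[-] asks=[#2:2@98]
After op 4 [order #4] limit_buy(price=101, qty=4): fills=#4x#2:2@98; bids=[#4:2@101] asks=[-]
After op 5 [order #5] market_buy(qty=7): fills=none; bids=[#4:2@101] asks=[-]
After op 6 [order #6] limit_sell(price=97, qty=2): fills=#4x#6:2@101; bids=[-] asks=[-]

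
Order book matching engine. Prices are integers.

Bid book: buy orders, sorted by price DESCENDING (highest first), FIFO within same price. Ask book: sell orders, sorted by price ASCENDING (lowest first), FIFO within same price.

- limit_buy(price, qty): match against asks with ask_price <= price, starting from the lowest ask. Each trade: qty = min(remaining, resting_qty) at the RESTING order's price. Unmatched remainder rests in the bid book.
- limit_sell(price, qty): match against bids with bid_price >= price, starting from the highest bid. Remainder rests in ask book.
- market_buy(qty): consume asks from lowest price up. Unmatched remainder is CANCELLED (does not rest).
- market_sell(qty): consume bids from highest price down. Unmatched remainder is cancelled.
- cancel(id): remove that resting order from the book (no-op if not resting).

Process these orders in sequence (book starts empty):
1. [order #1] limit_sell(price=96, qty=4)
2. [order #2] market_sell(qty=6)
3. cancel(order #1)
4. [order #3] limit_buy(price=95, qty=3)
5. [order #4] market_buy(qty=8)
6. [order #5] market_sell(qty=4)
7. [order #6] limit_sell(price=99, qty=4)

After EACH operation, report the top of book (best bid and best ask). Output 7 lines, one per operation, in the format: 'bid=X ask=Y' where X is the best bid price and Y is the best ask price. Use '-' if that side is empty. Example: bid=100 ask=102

Answer: bid=- ask=96
bid=- ask=96
bid=- ask=-
bid=95 ask=-
bid=95 ask=-
bid=- ask=-
bid=- ask=99

Derivation:
After op 1 [order #1] limit_sell(price=96, qty=4): fills=none; bids=[-] asks=[#1:4@96]
After op 2 [order #2] market_sell(qty=6): fills=none; bids=[-] asks=[#1:4@96]
After op 3 cancel(order #1): fills=none; bids=[-] asks=[-]
After op 4 [order #3] limit_buy(price=95, qty=3): fills=none; bids=[#3:3@95] asks=[-]
After op 5 [order #4] market_buy(qty=8): fills=none; bids=[#3:3@95] asks=[-]
After op 6 [order #5] market_sell(qty=4): fills=#3x#5:3@95; bids=[-] asks=[-]
After op 7 [order #6] limit_sell(price=99, qty=4): fills=none; bids=[-] asks=[#6:4@99]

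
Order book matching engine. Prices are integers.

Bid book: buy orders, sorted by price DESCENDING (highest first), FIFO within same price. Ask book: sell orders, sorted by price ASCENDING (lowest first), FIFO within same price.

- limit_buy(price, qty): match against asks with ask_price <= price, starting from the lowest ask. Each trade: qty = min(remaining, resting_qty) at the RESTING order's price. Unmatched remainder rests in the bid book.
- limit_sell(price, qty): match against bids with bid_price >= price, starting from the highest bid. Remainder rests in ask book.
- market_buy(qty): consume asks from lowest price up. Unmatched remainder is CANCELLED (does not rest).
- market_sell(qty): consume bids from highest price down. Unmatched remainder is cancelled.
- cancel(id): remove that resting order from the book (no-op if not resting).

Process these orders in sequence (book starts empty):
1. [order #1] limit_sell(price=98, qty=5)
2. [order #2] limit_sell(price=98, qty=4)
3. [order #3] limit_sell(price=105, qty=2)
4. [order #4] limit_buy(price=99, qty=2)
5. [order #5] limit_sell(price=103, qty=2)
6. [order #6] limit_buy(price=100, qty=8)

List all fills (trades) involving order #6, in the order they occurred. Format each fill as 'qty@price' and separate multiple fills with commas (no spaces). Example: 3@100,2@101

After op 1 [order #1] limit_sell(price=98, qty=5): fills=none; bids=[-] asks=[#1:5@98]
After op 2 [order #2] limit_sell(price=98, qty=4): fills=none; bids=[-] asks=[#1:5@98 #2:4@98]
After op 3 [order #3] limit_sell(price=105, qty=2): fills=none; bids=[-] asks=[#1:5@98 #2:4@98 #3:2@105]
After op 4 [order #4] limit_buy(price=99, qty=2): fills=#4x#1:2@98; bids=[-] asks=[#1:3@98 #2:4@98 #3:2@105]
After op 5 [order #5] limit_sell(price=103, qty=2): fills=none; bids=[-] asks=[#1:3@98 #2:4@98 #5:2@103 #3:2@105]
After op 6 [order #6] limit_buy(price=100, qty=8): fills=#6x#1:3@98 #6x#2:4@98; bids=[#6:1@100] asks=[#5:2@103 #3:2@105]

Answer: 3@98,4@98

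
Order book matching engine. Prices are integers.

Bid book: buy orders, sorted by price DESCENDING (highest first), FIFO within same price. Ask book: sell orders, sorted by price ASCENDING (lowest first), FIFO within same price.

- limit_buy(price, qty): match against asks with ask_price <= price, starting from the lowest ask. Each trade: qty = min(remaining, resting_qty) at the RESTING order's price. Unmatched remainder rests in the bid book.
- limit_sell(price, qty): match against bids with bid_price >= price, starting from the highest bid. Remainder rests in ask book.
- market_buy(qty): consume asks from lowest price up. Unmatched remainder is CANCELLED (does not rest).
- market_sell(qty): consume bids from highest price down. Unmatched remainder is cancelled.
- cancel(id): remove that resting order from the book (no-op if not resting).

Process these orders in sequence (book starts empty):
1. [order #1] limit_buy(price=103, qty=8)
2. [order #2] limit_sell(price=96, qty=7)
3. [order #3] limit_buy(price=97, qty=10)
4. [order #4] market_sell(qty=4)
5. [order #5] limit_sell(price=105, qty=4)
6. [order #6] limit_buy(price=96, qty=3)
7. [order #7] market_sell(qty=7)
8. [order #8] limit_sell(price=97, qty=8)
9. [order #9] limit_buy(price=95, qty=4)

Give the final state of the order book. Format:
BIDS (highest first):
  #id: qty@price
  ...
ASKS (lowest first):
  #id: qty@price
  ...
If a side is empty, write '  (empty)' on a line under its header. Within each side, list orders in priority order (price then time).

After op 1 [order #1] limit_buy(price=103, qty=8): fills=none; bids=[#1:8@103] asks=[-]
After op 2 [order #2] limit_sell(price=96, qty=7): fills=#1x#2:7@103; bids=[#1:1@103] asks=[-]
After op 3 [order #3] limit_buy(price=97, qty=10): fills=none; bids=[#1:1@103 #3:10@97] asks=[-]
After op 4 [order #4] market_sell(qty=4): fills=#1x#4:1@103 #3x#4:3@97; bids=[#3:7@97] asks=[-]
After op 5 [order #5] limit_sell(price=105, qty=4): fills=none; bids=[#3:7@97] asks=[#5:4@105]
After op 6 [order #6] limit_buy(price=96, qty=3): fills=none; bids=[#3:7@97 #6:3@96] asks=[#5:4@105]
After op 7 [order #7] market_sell(qty=7): fills=#3x#7:7@97; bids=[#6:3@96] asks=[#5:4@105]
After op 8 [order #8] limit_sell(price=97, qty=8): fills=none; bids=[#6:3@96] asks=[#8:8@97 #5:4@105]
After op 9 [order #9] limit_buy(price=95, qty=4): fills=none; bids=[#6:3@96 #9:4@95] asks=[#8:8@97 #5:4@105]

Answer: BIDS (highest first):
  #6: 3@96
  #9: 4@95
ASKS (lowest first):
  #8: 8@97
  #5: 4@105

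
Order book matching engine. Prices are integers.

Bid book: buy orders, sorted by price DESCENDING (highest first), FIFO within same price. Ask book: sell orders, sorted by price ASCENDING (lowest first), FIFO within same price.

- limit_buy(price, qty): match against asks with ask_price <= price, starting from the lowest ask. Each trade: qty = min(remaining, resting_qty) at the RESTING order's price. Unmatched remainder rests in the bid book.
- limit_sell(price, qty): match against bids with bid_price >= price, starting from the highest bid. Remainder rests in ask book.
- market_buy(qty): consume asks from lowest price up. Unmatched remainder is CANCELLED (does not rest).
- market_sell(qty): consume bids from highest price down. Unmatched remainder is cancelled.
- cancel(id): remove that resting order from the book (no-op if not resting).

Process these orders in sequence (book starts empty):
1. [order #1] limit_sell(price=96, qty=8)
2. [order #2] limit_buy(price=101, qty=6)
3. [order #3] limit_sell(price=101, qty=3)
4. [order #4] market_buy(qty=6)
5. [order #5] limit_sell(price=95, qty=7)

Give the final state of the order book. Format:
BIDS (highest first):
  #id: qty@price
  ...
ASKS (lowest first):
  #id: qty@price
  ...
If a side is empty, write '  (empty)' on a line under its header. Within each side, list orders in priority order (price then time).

After op 1 [order #1] limit_sell(price=96, qty=8): fills=none; bids=[-] asks=[#1:8@96]
After op 2 [order #2] limit_buy(price=101, qty=6): fills=#2x#1:6@96; bids=[-] asks=[#1:2@96]
After op 3 [order #3] limit_sell(price=101, qty=3): fills=none; bids=[-] asks=[#1:2@96 #3:3@101]
After op 4 [order #4] market_buy(qty=6): fills=#4x#1:2@96 #4x#3:3@101; bids=[-] asks=[-]
After op 5 [order #5] limit_sell(price=95, qty=7): fills=none; bids=[-] asks=[#5:7@95]

Answer: BIDS (highest first):
  (empty)
ASKS (lowest first):
  #5: 7@95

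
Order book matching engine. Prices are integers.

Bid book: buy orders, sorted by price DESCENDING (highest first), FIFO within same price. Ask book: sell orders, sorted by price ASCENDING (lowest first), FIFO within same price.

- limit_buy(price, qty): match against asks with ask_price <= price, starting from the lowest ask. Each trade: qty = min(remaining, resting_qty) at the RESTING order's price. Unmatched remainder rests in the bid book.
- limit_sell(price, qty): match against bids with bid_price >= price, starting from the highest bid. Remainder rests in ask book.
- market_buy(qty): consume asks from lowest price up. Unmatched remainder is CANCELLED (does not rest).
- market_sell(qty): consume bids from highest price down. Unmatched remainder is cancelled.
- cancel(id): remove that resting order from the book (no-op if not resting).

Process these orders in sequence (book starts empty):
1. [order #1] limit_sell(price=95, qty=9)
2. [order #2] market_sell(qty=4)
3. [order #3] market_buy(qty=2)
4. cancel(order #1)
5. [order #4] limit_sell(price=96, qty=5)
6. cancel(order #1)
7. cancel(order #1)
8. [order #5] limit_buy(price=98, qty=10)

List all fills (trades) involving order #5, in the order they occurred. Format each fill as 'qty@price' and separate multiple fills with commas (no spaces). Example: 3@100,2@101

Answer: 5@96

Derivation:
After op 1 [order #1] limit_sell(price=95, qty=9): fills=none; bids=[-] asks=[#1:9@95]
After op 2 [order #2] market_sell(qty=4): fills=none; bids=[-] asks=[#1:9@95]
After op 3 [order #3] market_buy(qty=2): fills=#3x#1:2@95; bids=[-] asks=[#1:7@95]
After op 4 cancel(order #1): fills=none; bids=[-] asks=[-]
After op 5 [order #4] limit_sell(price=96, qty=5): fills=none; bids=[-] asks=[#4:5@96]
After op 6 cancel(order #1): fills=none; bids=[-] asks=[#4:5@96]
After op 7 cancel(order #1): fills=none; bids=[-] asks=[#4:5@96]
After op 8 [order #5] limit_buy(price=98, qty=10): fills=#5x#4:5@96; bids=[#5:5@98] asks=[-]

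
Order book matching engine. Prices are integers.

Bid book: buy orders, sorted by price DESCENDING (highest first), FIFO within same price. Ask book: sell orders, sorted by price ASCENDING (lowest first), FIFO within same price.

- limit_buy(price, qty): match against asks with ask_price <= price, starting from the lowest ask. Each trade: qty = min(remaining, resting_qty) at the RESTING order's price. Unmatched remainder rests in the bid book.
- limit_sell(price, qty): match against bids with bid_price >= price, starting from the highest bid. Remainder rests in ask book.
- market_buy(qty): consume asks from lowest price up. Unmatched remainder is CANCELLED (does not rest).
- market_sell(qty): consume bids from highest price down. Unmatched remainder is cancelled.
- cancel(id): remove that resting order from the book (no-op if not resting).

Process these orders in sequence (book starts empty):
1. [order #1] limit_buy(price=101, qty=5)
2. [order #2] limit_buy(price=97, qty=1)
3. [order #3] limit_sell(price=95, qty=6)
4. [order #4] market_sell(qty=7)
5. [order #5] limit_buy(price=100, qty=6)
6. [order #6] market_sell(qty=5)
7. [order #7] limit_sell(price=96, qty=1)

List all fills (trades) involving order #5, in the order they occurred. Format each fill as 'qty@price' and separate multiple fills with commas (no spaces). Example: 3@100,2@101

After op 1 [order #1] limit_buy(price=101, qty=5): fills=none; bids=[#1:5@101] asks=[-]
After op 2 [order #2] limit_buy(price=97, qty=1): fills=none; bids=[#1:5@101 #2:1@97] asks=[-]
After op 3 [order #3] limit_sell(price=95, qty=6): fills=#1x#3:5@101 #2x#3:1@97; bids=[-] asks=[-]
After op 4 [order #4] market_sell(qty=7): fills=none; bids=[-] asks=[-]
After op 5 [order #5] limit_buy(price=100, qty=6): fills=none; bids=[#5:6@100] asks=[-]
After op 6 [order #6] market_sell(qty=5): fills=#5x#6:5@100; bids=[#5:1@100] asks=[-]
After op 7 [order #7] limit_sell(price=96, qty=1): fills=#5x#7:1@100; bids=[-] asks=[-]

Answer: 5@100,1@100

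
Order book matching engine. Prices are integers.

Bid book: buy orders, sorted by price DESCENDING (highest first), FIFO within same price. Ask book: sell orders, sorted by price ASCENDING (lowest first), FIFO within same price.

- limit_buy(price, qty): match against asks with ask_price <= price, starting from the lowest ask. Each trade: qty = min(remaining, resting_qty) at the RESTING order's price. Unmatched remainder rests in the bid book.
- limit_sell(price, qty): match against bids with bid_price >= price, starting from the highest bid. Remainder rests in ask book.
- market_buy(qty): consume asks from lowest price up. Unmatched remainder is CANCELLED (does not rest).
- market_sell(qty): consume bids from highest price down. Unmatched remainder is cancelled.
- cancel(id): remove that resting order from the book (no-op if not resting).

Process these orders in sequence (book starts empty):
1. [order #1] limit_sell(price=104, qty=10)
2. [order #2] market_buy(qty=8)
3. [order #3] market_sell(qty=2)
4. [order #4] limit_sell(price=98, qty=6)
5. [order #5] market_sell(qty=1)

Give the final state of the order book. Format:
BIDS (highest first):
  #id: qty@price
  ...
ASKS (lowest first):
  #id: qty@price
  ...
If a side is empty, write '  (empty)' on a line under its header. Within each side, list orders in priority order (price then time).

Answer: BIDS (highest first):
  (empty)
ASKS (lowest first):
  #4: 6@98
  #1: 2@104

Derivation:
After op 1 [order #1] limit_sell(price=104, qty=10): fills=none; bids=[-] asks=[#1:10@104]
After op 2 [order #2] market_buy(qty=8): fills=#2x#1:8@104; bids=[-] asks=[#1:2@104]
After op 3 [order #3] market_sell(qty=2): fills=none; bids=[-] asks=[#1:2@104]
After op 4 [order #4] limit_sell(price=98, qty=6): fills=none; bids=[-] asks=[#4:6@98 #1:2@104]
After op 5 [order #5] market_sell(qty=1): fills=none; bids=[-] asks=[#4:6@98 #1:2@104]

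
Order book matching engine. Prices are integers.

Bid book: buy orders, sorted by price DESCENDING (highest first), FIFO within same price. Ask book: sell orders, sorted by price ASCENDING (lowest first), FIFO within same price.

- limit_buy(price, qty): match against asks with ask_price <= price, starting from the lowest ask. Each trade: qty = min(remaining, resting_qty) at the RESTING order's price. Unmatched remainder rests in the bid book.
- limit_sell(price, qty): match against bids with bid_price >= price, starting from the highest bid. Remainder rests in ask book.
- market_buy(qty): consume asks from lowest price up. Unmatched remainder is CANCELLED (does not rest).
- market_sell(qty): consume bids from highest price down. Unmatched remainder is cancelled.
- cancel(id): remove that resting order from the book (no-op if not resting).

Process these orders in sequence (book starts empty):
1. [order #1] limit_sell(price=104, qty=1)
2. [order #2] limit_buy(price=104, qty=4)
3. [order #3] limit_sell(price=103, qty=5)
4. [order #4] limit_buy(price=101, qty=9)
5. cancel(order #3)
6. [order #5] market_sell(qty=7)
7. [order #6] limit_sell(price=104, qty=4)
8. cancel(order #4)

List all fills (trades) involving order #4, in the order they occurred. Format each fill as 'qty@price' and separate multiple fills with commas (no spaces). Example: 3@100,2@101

After op 1 [order #1] limit_sell(price=104, qty=1): fills=none; bids=[-] asks=[#1:1@104]
After op 2 [order #2] limit_buy(price=104, qty=4): fills=#2x#1:1@104; bids=[#2:3@104] asks=[-]
After op 3 [order #3] limit_sell(price=103, qty=5): fills=#2x#3:3@104; bids=[-] asks=[#3:2@103]
After op 4 [order #4] limit_buy(price=101, qty=9): fills=none; bids=[#4:9@101] asks=[#3:2@103]
After op 5 cancel(order #3): fills=none; bids=[#4:9@101] asks=[-]
After op 6 [order #5] market_sell(qty=7): fills=#4x#5:7@101; bids=[#4:2@101] asks=[-]
After op 7 [order #6] limit_sell(price=104, qty=4): fills=none; bids=[#4:2@101] asks=[#6:4@104]
After op 8 cancel(order #4): fills=none; bids=[-] asks=[#6:4@104]

Answer: 7@101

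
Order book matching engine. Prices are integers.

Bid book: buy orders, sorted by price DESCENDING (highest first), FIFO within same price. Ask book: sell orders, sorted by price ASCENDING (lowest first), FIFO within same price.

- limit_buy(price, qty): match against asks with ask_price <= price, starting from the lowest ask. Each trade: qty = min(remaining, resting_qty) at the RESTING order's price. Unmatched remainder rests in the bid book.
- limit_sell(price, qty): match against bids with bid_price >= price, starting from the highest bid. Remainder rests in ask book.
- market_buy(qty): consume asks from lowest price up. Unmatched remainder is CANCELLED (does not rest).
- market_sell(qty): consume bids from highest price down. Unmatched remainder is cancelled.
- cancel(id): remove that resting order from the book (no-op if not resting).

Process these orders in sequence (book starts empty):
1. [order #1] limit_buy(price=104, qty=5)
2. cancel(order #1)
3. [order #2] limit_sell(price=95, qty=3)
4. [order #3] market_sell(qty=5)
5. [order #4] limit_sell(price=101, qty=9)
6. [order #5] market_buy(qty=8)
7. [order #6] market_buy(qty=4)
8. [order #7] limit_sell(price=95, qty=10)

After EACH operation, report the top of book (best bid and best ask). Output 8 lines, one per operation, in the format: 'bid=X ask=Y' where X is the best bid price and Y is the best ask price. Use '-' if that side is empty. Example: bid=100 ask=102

Answer: bid=104 ask=-
bid=- ask=-
bid=- ask=95
bid=- ask=95
bid=- ask=95
bid=- ask=101
bid=- ask=-
bid=- ask=95

Derivation:
After op 1 [order #1] limit_buy(price=104, qty=5): fills=none; bids=[#1:5@104] asks=[-]
After op 2 cancel(order #1): fills=none; bids=[-] asks=[-]
After op 3 [order #2] limit_sell(price=95, qty=3): fills=none; bids=[-] asks=[#2:3@95]
After op 4 [order #3] market_sell(qty=5): fills=none; bids=[-] asks=[#2:3@95]
After op 5 [order #4] limit_sell(price=101, qty=9): fills=none; bids=[-] asks=[#2:3@95 #4:9@101]
After op 6 [order #5] market_buy(qty=8): fills=#5x#2:3@95 #5x#4:5@101; bids=[-] asks=[#4:4@101]
After op 7 [order #6] market_buy(qty=4): fills=#6x#4:4@101; bids=[-] asks=[-]
After op 8 [order #7] limit_sell(price=95, qty=10): fills=none; bids=[-] asks=[#7:10@95]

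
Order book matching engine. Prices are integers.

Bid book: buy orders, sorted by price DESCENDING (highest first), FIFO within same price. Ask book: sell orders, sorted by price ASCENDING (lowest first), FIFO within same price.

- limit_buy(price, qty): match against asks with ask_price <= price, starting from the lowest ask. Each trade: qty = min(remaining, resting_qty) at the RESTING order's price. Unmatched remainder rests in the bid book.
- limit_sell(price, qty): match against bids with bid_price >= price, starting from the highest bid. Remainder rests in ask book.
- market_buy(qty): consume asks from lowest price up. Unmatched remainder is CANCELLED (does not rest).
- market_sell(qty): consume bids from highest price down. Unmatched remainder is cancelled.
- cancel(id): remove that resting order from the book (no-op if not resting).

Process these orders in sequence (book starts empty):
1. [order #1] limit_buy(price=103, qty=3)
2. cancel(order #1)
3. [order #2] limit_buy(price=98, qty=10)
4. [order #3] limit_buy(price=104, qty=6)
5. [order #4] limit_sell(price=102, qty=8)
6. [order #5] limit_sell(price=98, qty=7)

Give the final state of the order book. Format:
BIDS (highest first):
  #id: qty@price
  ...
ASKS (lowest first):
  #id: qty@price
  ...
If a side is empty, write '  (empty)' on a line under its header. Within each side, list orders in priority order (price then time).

After op 1 [order #1] limit_buy(price=103, qty=3): fills=none; bids=[#1:3@103] asks=[-]
After op 2 cancel(order #1): fills=none; bids=[-] asks=[-]
After op 3 [order #2] limit_buy(price=98, qty=10): fills=none; bids=[#2:10@98] asks=[-]
After op 4 [order #3] limit_buy(price=104, qty=6): fills=none; bids=[#3:6@104 #2:10@98] asks=[-]
After op 5 [order #4] limit_sell(price=102, qty=8): fills=#3x#4:6@104; bids=[#2:10@98] asks=[#4:2@102]
After op 6 [order #5] limit_sell(price=98, qty=7): fills=#2x#5:7@98; bids=[#2:3@98] asks=[#4:2@102]

Answer: BIDS (highest first):
  #2: 3@98
ASKS (lowest first):
  #4: 2@102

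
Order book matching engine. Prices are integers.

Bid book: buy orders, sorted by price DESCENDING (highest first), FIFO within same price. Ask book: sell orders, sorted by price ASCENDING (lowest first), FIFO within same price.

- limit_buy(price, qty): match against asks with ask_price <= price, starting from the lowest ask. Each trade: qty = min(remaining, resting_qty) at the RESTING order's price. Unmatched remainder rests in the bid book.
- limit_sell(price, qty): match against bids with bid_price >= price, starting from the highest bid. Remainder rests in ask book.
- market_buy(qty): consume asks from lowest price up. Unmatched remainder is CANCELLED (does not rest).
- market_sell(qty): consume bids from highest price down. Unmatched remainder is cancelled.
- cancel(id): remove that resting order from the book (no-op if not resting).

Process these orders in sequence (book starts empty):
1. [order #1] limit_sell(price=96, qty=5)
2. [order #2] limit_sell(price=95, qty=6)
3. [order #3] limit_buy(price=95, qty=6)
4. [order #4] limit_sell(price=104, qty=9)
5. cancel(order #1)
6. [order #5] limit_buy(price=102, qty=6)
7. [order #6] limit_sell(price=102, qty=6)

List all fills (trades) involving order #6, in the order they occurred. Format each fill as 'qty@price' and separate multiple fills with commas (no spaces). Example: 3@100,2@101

After op 1 [order #1] limit_sell(price=96, qty=5): fills=none; bids=[-] asks=[#1:5@96]
After op 2 [order #2] limit_sell(price=95, qty=6): fills=none; bids=[-] asks=[#2:6@95 #1:5@96]
After op 3 [order #3] limit_buy(price=95, qty=6): fills=#3x#2:6@95; bids=[-] asks=[#1:5@96]
After op 4 [order #4] limit_sell(price=104, qty=9): fills=none; bids=[-] asks=[#1:5@96 #4:9@104]
After op 5 cancel(order #1): fills=none; bids=[-] asks=[#4:9@104]
After op 6 [order #5] limit_buy(price=102, qty=6): fills=none; bids=[#5:6@102] asks=[#4:9@104]
After op 7 [order #6] limit_sell(price=102, qty=6): fills=#5x#6:6@102; bids=[-] asks=[#4:9@104]

Answer: 6@102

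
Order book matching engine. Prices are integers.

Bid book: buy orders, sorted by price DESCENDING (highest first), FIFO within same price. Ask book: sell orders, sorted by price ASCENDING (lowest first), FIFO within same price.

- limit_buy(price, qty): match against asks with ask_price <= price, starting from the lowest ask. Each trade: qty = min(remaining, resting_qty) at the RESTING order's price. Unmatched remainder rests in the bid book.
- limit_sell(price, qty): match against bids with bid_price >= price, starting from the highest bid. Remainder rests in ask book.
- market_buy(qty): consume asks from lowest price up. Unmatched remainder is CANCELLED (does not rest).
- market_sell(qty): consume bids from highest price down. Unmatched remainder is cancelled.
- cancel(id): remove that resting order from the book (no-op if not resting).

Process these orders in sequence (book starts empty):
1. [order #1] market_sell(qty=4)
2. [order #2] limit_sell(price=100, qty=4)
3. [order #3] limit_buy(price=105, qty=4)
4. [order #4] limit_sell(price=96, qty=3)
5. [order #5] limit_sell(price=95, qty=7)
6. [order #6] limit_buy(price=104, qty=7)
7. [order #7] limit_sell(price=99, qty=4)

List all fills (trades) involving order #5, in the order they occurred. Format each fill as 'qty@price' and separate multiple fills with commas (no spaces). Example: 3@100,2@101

After op 1 [order #1] market_sell(qty=4): fills=none; bids=[-] asks=[-]
After op 2 [order #2] limit_sell(price=100, qty=4): fills=none; bids=[-] asks=[#2:4@100]
After op 3 [order #3] limit_buy(price=105, qty=4): fills=#3x#2:4@100; bids=[-] asks=[-]
After op 4 [order #4] limit_sell(price=96, qty=3): fills=none; bids=[-] asks=[#4:3@96]
After op 5 [order #5] limit_sell(price=95, qty=7): fills=none; bids=[-] asks=[#5:7@95 #4:3@96]
After op 6 [order #6] limit_buy(price=104, qty=7): fills=#6x#5:7@95; bids=[-] asks=[#4:3@96]
After op 7 [order #7] limit_sell(price=99, qty=4): fills=none; bids=[-] asks=[#4:3@96 #7:4@99]

Answer: 7@95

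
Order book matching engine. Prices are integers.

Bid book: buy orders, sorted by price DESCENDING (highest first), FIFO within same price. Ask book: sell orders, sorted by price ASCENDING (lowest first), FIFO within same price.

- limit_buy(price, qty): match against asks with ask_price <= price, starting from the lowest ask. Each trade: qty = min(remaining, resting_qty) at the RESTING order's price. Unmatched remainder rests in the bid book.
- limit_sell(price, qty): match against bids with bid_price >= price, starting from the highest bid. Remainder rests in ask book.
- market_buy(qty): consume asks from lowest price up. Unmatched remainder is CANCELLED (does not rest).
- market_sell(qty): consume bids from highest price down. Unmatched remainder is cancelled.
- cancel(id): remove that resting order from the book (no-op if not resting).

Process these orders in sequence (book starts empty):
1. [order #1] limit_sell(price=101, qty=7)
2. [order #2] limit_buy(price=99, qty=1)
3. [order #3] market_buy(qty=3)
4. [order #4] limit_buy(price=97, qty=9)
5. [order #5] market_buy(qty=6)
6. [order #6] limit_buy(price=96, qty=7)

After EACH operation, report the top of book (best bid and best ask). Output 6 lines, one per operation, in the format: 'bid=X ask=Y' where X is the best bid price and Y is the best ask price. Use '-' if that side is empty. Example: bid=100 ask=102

Answer: bid=- ask=101
bid=99 ask=101
bid=99 ask=101
bid=99 ask=101
bid=99 ask=-
bid=99 ask=-

Derivation:
After op 1 [order #1] limit_sell(price=101, qty=7): fills=none; bids=[-] asks=[#1:7@101]
After op 2 [order #2] limit_buy(price=99, qty=1): fills=none; bids=[#2:1@99] asks=[#1:7@101]
After op 3 [order #3] market_buy(qty=3): fills=#3x#1:3@101; bids=[#2:1@99] asks=[#1:4@101]
After op 4 [order #4] limit_buy(price=97, qty=9): fills=none; bids=[#2:1@99 #4:9@97] asks=[#1:4@101]
After op 5 [order #5] market_buy(qty=6): fills=#5x#1:4@101; bids=[#2:1@99 #4:9@97] asks=[-]
After op 6 [order #6] limit_buy(price=96, qty=7): fills=none; bids=[#2:1@99 #4:9@97 #6:7@96] asks=[-]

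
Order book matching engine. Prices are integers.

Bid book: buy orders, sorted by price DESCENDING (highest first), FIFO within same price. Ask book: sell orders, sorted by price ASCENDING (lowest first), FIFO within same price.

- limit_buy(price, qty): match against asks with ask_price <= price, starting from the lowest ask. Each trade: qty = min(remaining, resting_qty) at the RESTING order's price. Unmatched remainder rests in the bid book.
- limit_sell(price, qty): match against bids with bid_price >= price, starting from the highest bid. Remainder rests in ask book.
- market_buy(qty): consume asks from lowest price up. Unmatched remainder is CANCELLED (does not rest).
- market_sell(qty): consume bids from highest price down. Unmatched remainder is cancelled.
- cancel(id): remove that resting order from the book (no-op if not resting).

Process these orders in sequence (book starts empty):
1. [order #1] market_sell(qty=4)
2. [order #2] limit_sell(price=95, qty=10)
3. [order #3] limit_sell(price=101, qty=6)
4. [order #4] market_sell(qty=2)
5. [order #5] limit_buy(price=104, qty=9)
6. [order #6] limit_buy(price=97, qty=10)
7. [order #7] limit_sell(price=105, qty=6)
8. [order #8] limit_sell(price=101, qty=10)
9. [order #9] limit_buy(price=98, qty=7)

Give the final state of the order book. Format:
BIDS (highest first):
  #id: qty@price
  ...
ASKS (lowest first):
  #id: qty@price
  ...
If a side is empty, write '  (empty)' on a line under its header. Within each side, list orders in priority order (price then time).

After op 1 [order #1] market_sell(qty=4): fills=none; bids=[-] asks=[-]
After op 2 [order #2] limit_sell(price=95, qty=10): fills=none; bids=[-] asks=[#2:10@95]
After op 3 [order #3] limit_sell(price=101, qty=6): fills=none; bids=[-] asks=[#2:10@95 #3:6@101]
After op 4 [order #4] market_sell(qty=2): fills=none; bids=[-] asks=[#2:10@95 #3:6@101]
After op 5 [order #5] limit_buy(price=104, qty=9): fills=#5x#2:9@95; bids=[-] asks=[#2:1@95 #3:6@101]
After op 6 [order #6] limit_buy(price=97, qty=10): fills=#6x#2:1@95; bids=[#6:9@97] asks=[#3:6@101]
After op 7 [order #7] limit_sell(price=105, qty=6): fills=none; bids=[#6:9@97] asks=[#3:6@101 #7:6@105]
After op 8 [order #8] limit_sell(price=101, qty=10): fills=none; bids=[#6:9@97] asks=[#3:6@101 #8:10@101 #7:6@105]
After op 9 [order #9] limit_buy(price=98, qty=7): fills=none; bids=[#9:7@98 #6:9@97] asks=[#3:6@101 #8:10@101 #7:6@105]

Answer: BIDS (highest first):
  #9: 7@98
  #6: 9@97
ASKS (lowest first):
  #3: 6@101
  #8: 10@101
  #7: 6@105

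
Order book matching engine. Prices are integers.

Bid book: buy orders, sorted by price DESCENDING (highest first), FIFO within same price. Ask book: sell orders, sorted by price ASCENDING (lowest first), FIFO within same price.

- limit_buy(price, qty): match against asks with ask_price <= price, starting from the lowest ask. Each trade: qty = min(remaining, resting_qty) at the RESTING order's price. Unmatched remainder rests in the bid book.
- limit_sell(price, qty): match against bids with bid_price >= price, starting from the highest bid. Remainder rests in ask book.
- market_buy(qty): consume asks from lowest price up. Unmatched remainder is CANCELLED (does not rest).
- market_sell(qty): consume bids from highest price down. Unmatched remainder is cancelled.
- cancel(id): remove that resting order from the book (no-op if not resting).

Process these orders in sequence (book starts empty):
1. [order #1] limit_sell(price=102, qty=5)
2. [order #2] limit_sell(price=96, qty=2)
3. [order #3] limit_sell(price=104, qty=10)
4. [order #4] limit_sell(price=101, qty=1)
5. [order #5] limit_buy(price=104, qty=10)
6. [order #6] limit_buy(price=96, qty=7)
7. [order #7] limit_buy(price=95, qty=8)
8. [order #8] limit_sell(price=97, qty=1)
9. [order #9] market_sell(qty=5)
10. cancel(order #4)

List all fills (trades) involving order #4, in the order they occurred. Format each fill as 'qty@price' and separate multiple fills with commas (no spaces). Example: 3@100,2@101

After op 1 [order #1] limit_sell(price=102, qty=5): fills=none; bids=[-] asks=[#1:5@102]
After op 2 [order #2] limit_sell(price=96, qty=2): fills=none; bids=[-] asks=[#2:2@96 #1:5@102]
After op 3 [order #3] limit_sell(price=104, qty=10): fills=none; bids=[-] asks=[#2:2@96 #1:5@102 #3:10@104]
After op 4 [order #4] limit_sell(price=101, qty=1): fills=none; bids=[-] asks=[#2:2@96 #4:1@101 #1:5@102 #3:10@104]
After op 5 [order #5] limit_buy(price=104, qty=10): fills=#5x#2:2@96 #5x#4:1@101 #5x#1:5@102 #5x#3:2@104; bids=[-] asks=[#3:8@104]
After op 6 [order #6] limit_buy(price=96, qty=7): fills=none; bids=[#6:7@96] asks=[#3:8@104]
After op 7 [order #7] limit_buy(price=95, qty=8): fills=none; bids=[#6:7@96 #7:8@95] asks=[#3:8@104]
After op 8 [order #8] limit_sell(price=97, qty=1): fills=none; bids=[#6:7@96 #7:8@95] asks=[#8:1@97 #3:8@104]
After op 9 [order #9] market_sell(qty=5): fills=#6x#9:5@96; bids=[#6:2@96 #7:8@95] asks=[#8:1@97 #3:8@104]
After op 10 cancel(order #4): fills=none; bids=[#6:2@96 #7:8@95] asks=[#8:1@97 #3:8@104]

Answer: 1@101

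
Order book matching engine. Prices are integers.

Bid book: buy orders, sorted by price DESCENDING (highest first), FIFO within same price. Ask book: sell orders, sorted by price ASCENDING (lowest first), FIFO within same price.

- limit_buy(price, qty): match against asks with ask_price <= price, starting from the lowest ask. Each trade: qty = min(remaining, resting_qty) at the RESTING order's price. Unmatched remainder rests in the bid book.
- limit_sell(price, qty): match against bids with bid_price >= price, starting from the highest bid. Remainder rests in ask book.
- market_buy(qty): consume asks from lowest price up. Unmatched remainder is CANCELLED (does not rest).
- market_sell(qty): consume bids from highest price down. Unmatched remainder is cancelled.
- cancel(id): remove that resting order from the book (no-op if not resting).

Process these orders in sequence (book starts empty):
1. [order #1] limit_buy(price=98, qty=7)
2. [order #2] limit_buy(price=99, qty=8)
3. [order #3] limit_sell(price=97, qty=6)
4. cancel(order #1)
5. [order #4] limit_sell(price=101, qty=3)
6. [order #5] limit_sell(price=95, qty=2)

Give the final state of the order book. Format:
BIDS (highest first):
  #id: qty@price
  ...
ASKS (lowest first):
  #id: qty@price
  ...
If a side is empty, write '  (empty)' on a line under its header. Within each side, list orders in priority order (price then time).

Answer: BIDS (highest first):
  (empty)
ASKS (lowest first):
  #4: 3@101

Derivation:
After op 1 [order #1] limit_buy(price=98, qty=7): fills=none; bids=[#1:7@98] asks=[-]
After op 2 [order #2] limit_buy(price=99, qty=8): fills=none; bids=[#2:8@99 #1:7@98] asks=[-]
After op 3 [order #3] limit_sell(price=97, qty=6): fills=#2x#3:6@99; bids=[#2:2@99 #1:7@98] asks=[-]
After op 4 cancel(order #1): fills=none; bids=[#2:2@99] asks=[-]
After op 5 [order #4] limit_sell(price=101, qty=3): fills=none; bids=[#2:2@99] asks=[#4:3@101]
After op 6 [order #5] limit_sell(price=95, qty=2): fills=#2x#5:2@99; bids=[-] asks=[#4:3@101]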